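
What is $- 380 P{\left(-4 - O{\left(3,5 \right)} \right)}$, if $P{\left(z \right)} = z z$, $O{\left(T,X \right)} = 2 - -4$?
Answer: $-38000$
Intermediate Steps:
$O{\left(T,X \right)} = 6$ ($O{\left(T,X \right)} = 2 + 4 = 6$)
$P{\left(z \right)} = z^{2}$
$- 380 P{\left(-4 - O{\left(3,5 \right)} \right)} = - 380 \left(-4 - 6\right)^{2} = - 380 \left(-10\right)^{2} = \left(-380\right) 100 = -38000$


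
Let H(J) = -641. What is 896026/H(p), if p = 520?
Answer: -896026/641 ≈ -1397.9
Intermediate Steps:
896026/H(p) = 896026/(-641) = 896026*(-1/641) = -896026/641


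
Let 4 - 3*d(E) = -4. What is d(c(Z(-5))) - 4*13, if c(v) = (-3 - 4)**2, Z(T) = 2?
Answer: -148/3 ≈ -49.333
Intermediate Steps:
c(v) = 49 (c(v) = (-7)**2 = 49)
d(E) = 8/3 (d(E) = 4/3 - 1/3*(-4) = 4/3 + 4/3 = 8/3)
d(c(Z(-5))) - 4*13 = 8/3 - 4*13 = 8/3 - 52 = -148/3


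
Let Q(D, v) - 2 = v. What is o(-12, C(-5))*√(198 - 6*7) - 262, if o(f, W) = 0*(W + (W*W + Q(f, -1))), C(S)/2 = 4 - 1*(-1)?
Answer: -262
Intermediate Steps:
C(S) = 10 (C(S) = 2*(4 - 1*(-1)) = 2*(4 + 1) = 2*5 = 10)
Q(D, v) = 2 + v
o(f, W) = 0 (o(f, W) = 0*(W + (W*W + (2 - 1))) = 0*(W + (W² + 1)) = 0*(W + (1 + W²)) = 0*(1 + W + W²) = 0)
o(-12, C(-5))*√(198 - 6*7) - 262 = 0*√(198 - 6*7) - 262 = 0*√(198 - 42) - 262 = 0*√156 - 262 = 0*(2*√39) - 262 = 0 - 262 = -262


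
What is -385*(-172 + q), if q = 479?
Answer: -118195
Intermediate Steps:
-385*(-172 + q) = -385*(-172 + 479) = -385*307 = -118195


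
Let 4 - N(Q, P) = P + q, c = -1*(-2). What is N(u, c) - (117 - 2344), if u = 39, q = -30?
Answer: 2259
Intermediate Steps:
c = 2
N(Q, P) = 34 - P (N(Q, P) = 4 - (P - 30) = 4 - (-30 + P) = 4 + (30 - P) = 34 - P)
N(u, c) - (117 - 2344) = (34 - 1*2) - (117 - 2344) = (34 - 2) - 1*(-2227) = 32 + 2227 = 2259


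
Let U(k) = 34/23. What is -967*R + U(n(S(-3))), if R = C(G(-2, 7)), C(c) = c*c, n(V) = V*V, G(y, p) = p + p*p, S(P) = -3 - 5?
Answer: -69747742/23 ≈ -3.0325e+6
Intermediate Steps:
S(P) = -8
G(y, p) = p + p²
n(V) = V²
U(k) = 34/23 (U(k) = 34*(1/23) = 34/23)
C(c) = c²
R = 3136 (R = (7*(1 + 7))² = (7*8)² = 56² = 3136)
-967*R + U(n(S(-3))) = -967*3136 + 34/23 = -3032512 + 34/23 = -69747742/23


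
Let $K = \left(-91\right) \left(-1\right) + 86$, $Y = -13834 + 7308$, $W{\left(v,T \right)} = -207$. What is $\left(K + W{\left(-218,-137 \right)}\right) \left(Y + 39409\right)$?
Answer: $-986490$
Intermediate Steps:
$Y = -6526$
$K = 177$ ($K = 91 + 86 = 177$)
$\left(K + W{\left(-218,-137 \right)}\right) \left(Y + 39409\right) = \left(177 - 207\right) \left(-6526 + 39409\right) = \left(-30\right) 32883 = -986490$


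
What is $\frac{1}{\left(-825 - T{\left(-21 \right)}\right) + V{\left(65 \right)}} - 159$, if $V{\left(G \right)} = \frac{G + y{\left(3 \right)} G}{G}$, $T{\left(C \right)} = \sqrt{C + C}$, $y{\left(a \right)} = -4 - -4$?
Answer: $\frac{- 159 \sqrt{42} + 131017 i}{\sqrt{42} - 824 i} \approx -159.0 + 9.5433 \cdot 10^{-6} i$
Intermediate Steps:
$y{\left(a \right)} = 0$ ($y{\left(a \right)} = -4 + 4 = 0$)
$T{\left(C \right)} = \sqrt{2} \sqrt{C}$ ($T{\left(C \right)} = \sqrt{2 C} = \sqrt{2} \sqrt{C}$)
$V{\left(G \right)} = 1$ ($V{\left(G \right)} = \frac{G + 0 G}{G} = \frac{G + 0}{G} = \frac{G}{G} = 1$)
$\frac{1}{\left(-825 - T{\left(-21 \right)}\right) + V{\left(65 \right)}} - 159 = \frac{1}{\left(-825 - \sqrt{2} \sqrt{-21}\right) + 1} - 159 = \frac{1}{\left(-825 - \sqrt{2} i \sqrt{21}\right) + 1} - 159 = \frac{1}{\left(-825 - i \sqrt{42}\right) + 1} - 159 = \frac{1}{-824 - i \sqrt{42}} - 159 = -159 + \frac{1}{-824 - i \sqrt{42}}$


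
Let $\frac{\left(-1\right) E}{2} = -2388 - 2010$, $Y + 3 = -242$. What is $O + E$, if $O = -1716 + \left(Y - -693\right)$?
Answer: $7528$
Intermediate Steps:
$Y = -245$ ($Y = -3 - 242 = -245$)
$E = 8796$ ($E = - 2 \left(-2388 - 2010\right) = \left(-2\right) \left(-4398\right) = 8796$)
$O = -1268$ ($O = -1716 - -448 = -1716 + \left(-245 + 693\right) = -1716 + 448 = -1268$)
$O + E = -1268 + 8796 = 7528$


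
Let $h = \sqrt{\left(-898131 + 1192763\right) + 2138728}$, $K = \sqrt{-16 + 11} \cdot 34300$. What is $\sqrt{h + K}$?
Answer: $2 \sqrt{\sqrt{152085} + 8575 i \sqrt{5}} \approx 197.83 + 193.85 i$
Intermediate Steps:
$K = 34300 i \sqrt{5}$ ($K = \sqrt{-5} \cdot 34300 = i \sqrt{5} \cdot 34300 = 34300 i \sqrt{5} \approx 76697.0 i$)
$h = 4 \sqrt{152085}$ ($h = \sqrt{294632 + 2138728} = \sqrt{2433360} = 4 \sqrt{152085} \approx 1559.9$)
$\sqrt{h + K} = \sqrt{4 \sqrt{152085} + 34300 i \sqrt{5}}$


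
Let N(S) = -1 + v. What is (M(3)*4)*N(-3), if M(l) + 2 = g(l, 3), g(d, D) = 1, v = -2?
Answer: 12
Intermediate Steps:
N(S) = -3 (N(S) = -1 - 2 = -3)
M(l) = -1 (M(l) = -2 + 1 = -1)
(M(3)*4)*N(-3) = -1*4*(-3) = -4*(-3) = 12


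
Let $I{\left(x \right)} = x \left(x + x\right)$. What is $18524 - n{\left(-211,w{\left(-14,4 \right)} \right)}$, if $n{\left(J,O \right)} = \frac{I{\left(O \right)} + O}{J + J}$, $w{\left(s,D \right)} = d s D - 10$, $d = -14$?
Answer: $\frac{4508027}{211} \approx 21365.0$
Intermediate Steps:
$I{\left(x \right)} = 2 x^{2}$ ($I{\left(x \right)} = x 2 x = 2 x^{2}$)
$w{\left(s,D \right)} = -10 - 14 D s$ ($w{\left(s,D \right)} = - 14 s D - 10 = - 14 D s - 10 = -10 - 14 D s$)
$n{\left(J,O \right)} = \frac{O + 2 O^{2}}{2 J}$ ($n{\left(J,O \right)} = \frac{2 O^{2} + O}{J + J} = \frac{O + 2 O^{2}}{2 J}$)
$18524 - n{\left(-211,w{\left(-14,4 \right)} \right)} = 18524 - \frac{\left(-10 - 56 \left(-14\right)\right) \left(1 + 2 \left(-10 - 56 \left(-14\right)\right)\right)}{2 \left(-211\right)} = 18524 - \frac{1}{2} \left(-10 + 784\right) \left(- \frac{1}{211}\right) \left(1 + 2 \left(-10 + 784\right)\right) = 18524 - \frac{1}{2} \cdot 774 \left(- \frac{1}{211}\right) \left(1 + 2 \cdot 774\right) = 18524 - \frac{1}{2} \cdot 774 \left(- \frac{1}{211}\right) \left(1 + 1548\right) = 18524 - \frac{1}{2} \cdot 774 \left(- \frac{1}{211}\right) 1549 = 18524 - - \frac{599463}{211} = 18524 + \frac{599463}{211} = \frac{4508027}{211}$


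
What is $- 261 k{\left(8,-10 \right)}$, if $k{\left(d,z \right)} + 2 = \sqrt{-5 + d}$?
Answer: $522 - 261 \sqrt{3} \approx 69.935$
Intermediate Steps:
$k{\left(d,z \right)} = -2 + \sqrt{-5 + d}$
$- 261 k{\left(8,-10 \right)} = - 261 \left(-2 + \sqrt{-5 + 8}\right) = - 261 \left(-2 + \sqrt{3}\right) = 522 - 261 \sqrt{3}$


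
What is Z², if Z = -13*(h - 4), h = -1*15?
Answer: 61009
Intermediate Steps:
h = -15
Z = 247 (Z = -13*(-15 - 4) = -13*(-19) = 247)
Z² = 247² = 61009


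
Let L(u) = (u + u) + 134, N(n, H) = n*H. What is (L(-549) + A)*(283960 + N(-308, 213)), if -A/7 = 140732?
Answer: -215318231328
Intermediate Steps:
A = -985124 (A = -7*140732 = -985124)
N(n, H) = H*n
L(u) = 134 + 2*u (L(u) = 2*u + 134 = 134 + 2*u)
(L(-549) + A)*(283960 + N(-308, 213)) = ((134 + 2*(-549)) - 985124)*(283960 + 213*(-308)) = ((134 - 1098) - 985124)*(283960 - 65604) = (-964 - 985124)*218356 = -986088*218356 = -215318231328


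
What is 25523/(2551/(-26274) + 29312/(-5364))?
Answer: -299754311994/65318921 ≈ -4589.1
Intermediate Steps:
25523/(2551/(-26274) + 29312/(-5364)) = 25523/(2551*(-1/26274) + 29312*(-1/5364)) = 25523/(-2551/26274 - 7328/1341) = 25523/(-65318921/11744478) = 25523*(-11744478/65318921) = -299754311994/65318921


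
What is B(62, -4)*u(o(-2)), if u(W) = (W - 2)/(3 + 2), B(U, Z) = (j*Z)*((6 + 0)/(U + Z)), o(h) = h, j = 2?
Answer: 96/145 ≈ 0.66207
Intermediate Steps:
B(U, Z) = 12*Z/(U + Z) (B(U, Z) = (2*Z)*((6 + 0)/(U + Z)) = (2*Z)*(6/(U + Z)) = 12*Z/(U + Z))
u(W) = -2/5 + W/5 (u(W) = (-2 + W)/5 = (-2 + W)*(1/5) = -2/5 + W/5)
B(62, -4)*u(o(-2)) = (12*(-4)/(62 - 4))*(-2/5 + (1/5)*(-2)) = (12*(-4)/58)*(-2/5 - 2/5) = (12*(-4)*(1/58))*(-4/5) = -24/29*(-4/5) = 96/145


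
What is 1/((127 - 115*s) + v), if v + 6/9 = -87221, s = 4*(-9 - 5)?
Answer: -3/241964 ≈ -1.2399e-5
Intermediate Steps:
s = -56 (s = 4*(-14) = -56)
v = -261665/3 (v = -⅔ - 87221 = -261665/3 ≈ -87222.)
1/((127 - 115*s) + v) = 1/((127 - 115*(-56)) - 261665/3) = 1/((127 + 6440) - 261665/3) = 1/(6567 - 261665/3) = 1/(-241964/3) = -3/241964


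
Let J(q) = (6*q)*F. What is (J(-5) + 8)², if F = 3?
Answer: 6724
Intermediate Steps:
J(q) = 18*q (J(q) = (6*q)*3 = 18*q)
(J(-5) + 8)² = (18*(-5) + 8)² = (-90 + 8)² = (-82)² = 6724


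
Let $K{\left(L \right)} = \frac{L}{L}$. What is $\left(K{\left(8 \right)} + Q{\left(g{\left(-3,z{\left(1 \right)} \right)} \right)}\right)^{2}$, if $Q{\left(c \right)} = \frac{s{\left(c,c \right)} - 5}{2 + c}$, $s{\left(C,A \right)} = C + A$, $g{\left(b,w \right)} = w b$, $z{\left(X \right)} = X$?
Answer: $144$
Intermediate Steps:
$K{\left(L \right)} = 1$
$g{\left(b,w \right)} = b w$
$s{\left(C,A \right)} = A + C$
$Q{\left(c \right)} = \frac{-5 + 2 c}{2 + c}$ ($Q{\left(c \right)} = \frac{\left(c + c\right) - 5}{2 + c} = \frac{2 c - 5}{2 + c} = \frac{-5 + 2 c}{2 + c}$)
$\left(K{\left(8 \right)} + Q{\left(g{\left(-3,z{\left(1 \right)} \right)} \right)}\right)^{2} = \left(1 + \frac{-5 + 2 \left(\left(-3\right) 1\right)}{2 - 3}\right)^{2} = \left(1 + \frac{-5 + 2 \left(-3\right)}{2 - 3}\right)^{2} = \left(1 + \frac{-5 - 6}{-1}\right)^{2} = \left(1 - -11\right)^{2} = \left(1 + 11\right)^{2} = 12^{2} = 144$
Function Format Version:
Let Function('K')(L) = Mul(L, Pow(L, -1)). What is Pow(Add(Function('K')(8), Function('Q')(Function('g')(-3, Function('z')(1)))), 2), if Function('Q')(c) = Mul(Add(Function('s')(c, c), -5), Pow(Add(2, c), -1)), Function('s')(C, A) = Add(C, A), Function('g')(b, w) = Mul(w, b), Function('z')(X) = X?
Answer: 144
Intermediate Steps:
Function('K')(L) = 1
Function('g')(b, w) = Mul(b, w)
Function('s')(C, A) = Add(A, C)
Function('Q')(c) = Mul(Pow(Add(2, c), -1), Add(-5, Mul(2, c))) (Function('Q')(c) = Mul(Add(Add(c, c), -5), Pow(Add(2, c), -1)) = Mul(Add(Mul(2, c), -5), Pow(Add(2, c), -1)) = Mul(Add(-5, Mul(2, c)), Pow(Add(2, c), -1)) = Mul(Pow(Add(2, c), -1), Add(-5, Mul(2, c))))
Pow(Add(Function('K')(8), Function('Q')(Function('g')(-3, Function('z')(1)))), 2) = Pow(Add(1, Mul(Pow(Add(2, Mul(-3, 1)), -1), Add(-5, Mul(2, Mul(-3, 1))))), 2) = Pow(Add(1, Mul(Pow(Add(2, -3), -1), Add(-5, Mul(2, -3)))), 2) = Pow(Add(1, Mul(Pow(-1, -1), Add(-5, -6))), 2) = Pow(Add(1, Mul(-1, -11)), 2) = Pow(Add(1, 11), 2) = Pow(12, 2) = 144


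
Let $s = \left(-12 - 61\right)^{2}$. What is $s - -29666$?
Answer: $34995$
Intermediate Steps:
$s = 5329$ ($s = \left(-73\right)^{2} = 5329$)
$s - -29666 = 5329 - -29666 = 5329 + 29666 = 34995$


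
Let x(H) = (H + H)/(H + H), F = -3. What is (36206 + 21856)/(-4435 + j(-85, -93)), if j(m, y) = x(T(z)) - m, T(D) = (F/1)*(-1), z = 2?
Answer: -58062/4349 ≈ -13.351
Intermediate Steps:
T(D) = 3 (T(D) = -3/1*(-1) = -3*1*(-1) = -3*(-1) = 3)
x(H) = 1 (x(H) = (2*H)/((2*H)) = (2*H)*(1/(2*H)) = 1)
j(m, y) = 1 - m
(36206 + 21856)/(-4435 + j(-85, -93)) = (36206 + 21856)/(-4435 + (1 - 1*(-85))) = 58062/(-4435 + (1 + 85)) = 58062/(-4435 + 86) = 58062/(-4349) = 58062*(-1/4349) = -58062/4349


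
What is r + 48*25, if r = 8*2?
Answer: 1216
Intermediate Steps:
r = 16
r + 48*25 = 16 + 48*25 = 16 + 1200 = 1216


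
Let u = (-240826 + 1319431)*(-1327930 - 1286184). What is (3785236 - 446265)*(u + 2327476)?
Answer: -9414542943337464674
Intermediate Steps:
u = -2819596430970 (u = 1078605*(-2614114) = -2819596430970)
(3785236 - 446265)*(u + 2327476) = (3785236 - 446265)*(-2819596430970 + 2327476) = 3338971*(-2819594103494) = -9414542943337464674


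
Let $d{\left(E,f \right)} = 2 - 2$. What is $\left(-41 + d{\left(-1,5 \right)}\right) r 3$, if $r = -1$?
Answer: $123$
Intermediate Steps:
$d{\left(E,f \right)} = 0$ ($d{\left(E,f \right)} = 2 - 2 = 0$)
$\left(-41 + d{\left(-1,5 \right)}\right) r 3 = \left(-41 + 0\right) \left(\left(-1\right) 3\right) = \left(-41\right) \left(-3\right) = 123$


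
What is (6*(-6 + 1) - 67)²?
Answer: 9409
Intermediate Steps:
(6*(-6 + 1) - 67)² = (6*(-5) - 67)² = (-30 - 67)² = (-97)² = 9409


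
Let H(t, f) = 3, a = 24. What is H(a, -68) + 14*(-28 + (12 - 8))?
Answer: -333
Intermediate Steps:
H(a, -68) + 14*(-28 + (12 - 8)) = 3 + 14*(-28 + (12 - 8)) = 3 + 14*(-28 + 4) = 3 + 14*(-24) = 3 - 336 = -333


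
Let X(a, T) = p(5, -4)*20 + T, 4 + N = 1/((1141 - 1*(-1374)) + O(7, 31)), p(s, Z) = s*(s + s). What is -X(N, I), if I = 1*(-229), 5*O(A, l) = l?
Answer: -771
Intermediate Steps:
p(s, Z) = 2*s² (p(s, Z) = s*(2*s) = 2*s²)
O(A, l) = l/5
N = -50419/12606 (N = -4 + 1/((1141 - 1*(-1374)) + (⅕)*31) = -4 + 1/((1141 + 1374) + 31/5) = -4 + 1/(2515 + 31/5) = -4 + 1/(12606/5) = -4 + 5/12606 = -50419/12606 ≈ -3.9996)
I = -229
X(a, T) = 1000 + T (X(a, T) = (2*5²)*20 + T = (2*25)*20 + T = 50*20 + T = 1000 + T)
-X(N, I) = -(1000 - 229) = -1*771 = -771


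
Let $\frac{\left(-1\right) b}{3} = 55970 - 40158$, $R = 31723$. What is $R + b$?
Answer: $-15713$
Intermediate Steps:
$b = -47436$ ($b = - 3 \left(55970 - 40158\right) = \left(-3\right) 15812 = -47436$)
$R + b = 31723 - 47436 = -15713$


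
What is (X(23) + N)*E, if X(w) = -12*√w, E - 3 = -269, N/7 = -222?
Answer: 413364 + 3192*√23 ≈ 4.2867e+5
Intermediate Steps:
N = -1554 (N = 7*(-222) = -1554)
E = -266 (E = 3 - 269 = -266)
(X(23) + N)*E = (-12*√23 - 1554)*(-266) = (-1554 - 12*√23)*(-266) = 413364 + 3192*√23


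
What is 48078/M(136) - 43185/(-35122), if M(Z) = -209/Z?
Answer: -229639964511/7340498 ≈ -31284.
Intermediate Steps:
48078/M(136) - 43185/(-35122) = 48078/((-209/136)) - 43185/(-35122) = 48078/((-209*1/136)) - 43185*(-1/35122) = 48078/(-209/136) + 43185/35122 = 48078*(-136/209) + 43185/35122 = -6538608/209 + 43185/35122 = -229639964511/7340498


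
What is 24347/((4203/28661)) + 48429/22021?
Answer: 15366663617794/92554263 ≈ 1.6603e+5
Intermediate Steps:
24347/((4203/28661)) + 48429/22021 = 24347/((4203*(1/28661))) + 48429*(1/22021) = 24347/(4203/28661) + 48429/22021 = 24347*(28661/4203) + 48429/22021 = 697809367/4203 + 48429/22021 = 15366663617794/92554263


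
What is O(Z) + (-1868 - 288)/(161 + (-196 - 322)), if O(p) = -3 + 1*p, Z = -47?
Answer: -2242/51 ≈ -43.961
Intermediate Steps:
O(p) = -3 + p
O(Z) + (-1868 - 288)/(161 + (-196 - 322)) = (-3 - 47) + (-1868 - 288)/(161 + (-196 - 322)) = -50 - 2156/(161 - 518) = -50 - 2156/(-357) = -50 - 2156*(-1/357) = -50 + 308/51 = -2242/51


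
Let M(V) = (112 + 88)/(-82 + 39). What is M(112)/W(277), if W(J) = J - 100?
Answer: -200/7611 ≈ -0.026278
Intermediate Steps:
W(J) = -100 + J
M(V) = -200/43 (M(V) = 200/(-43) = 200*(-1/43) = -200/43)
M(112)/W(277) = -200/(43*(-100 + 277)) = -200/43/177 = -200/43*1/177 = -200/7611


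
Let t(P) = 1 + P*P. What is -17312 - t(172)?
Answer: -46897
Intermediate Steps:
t(P) = 1 + P**2
-17312 - t(172) = -17312 - (1 + 172**2) = -17312 - (1 + 29584) = -17312 - 1*29585 = -17312 - 29585 = -46897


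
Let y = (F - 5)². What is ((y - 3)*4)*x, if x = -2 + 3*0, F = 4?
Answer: 16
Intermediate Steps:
y = 1 (y = (4 - 5)² = (-1)² = 1)
x = -2 (x = -2 + 0 = -2)
((y - 3)*4)*x = ((1 - 3)*4)*(-2) = -2*4*(-2) = -8*(-2) = 16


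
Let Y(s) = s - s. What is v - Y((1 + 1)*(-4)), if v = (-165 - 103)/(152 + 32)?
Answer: -67/46 ≈ -1.4565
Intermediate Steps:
v = -67/46 (v = -268/184 = -268*1/184 = -67/46 ≈ -1.4565)
Y(s) = 0
v - Y((1 + 1)*(-4)) = -67/46 - 1*0 = -67/46 + 0 = -67/46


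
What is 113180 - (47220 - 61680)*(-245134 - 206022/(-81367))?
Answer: -288404342658700/81367 ≈ -3.5445e+9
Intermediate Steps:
113180 - (47220 - 61680)*(-245134 - 206022/(-81367)) = 113180 - (-14460)*(-245134 - 206022*(-1/81367)) = 113180 - (-14460)*(-245134 + 206022/81367) = 113180 - (-14460)*(-19945612156)/81367 = 113180 - 1*288413551775760/81367 = 113180 - 288413551775760/81367 = -288404342658700/81367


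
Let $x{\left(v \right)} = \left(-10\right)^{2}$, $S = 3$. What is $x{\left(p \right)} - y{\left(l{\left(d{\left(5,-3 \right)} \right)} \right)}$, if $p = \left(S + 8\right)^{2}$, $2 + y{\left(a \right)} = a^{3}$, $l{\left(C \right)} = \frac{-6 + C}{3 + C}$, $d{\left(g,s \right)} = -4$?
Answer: $-898$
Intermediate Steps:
$l{\left(C \right)} = \frac{-6 + C}{3 + C}$
$y{\left(a \right)} = -2 + a^{3}$
$p = 121$ ($p = \left(3 + 8\right)^{2} = 11^{2} = 121$)
$x{\left(v \right)} = 100$
$x{\left(p \right)} - y{\left(l{\left(d{\left(5,-3 \right)} \right)} \right)} = 100 - \left(-2 + \left(\frac{-6 - 4}{3 - 4}\right)^{3}\right) = 100 - \left(-2 + \left(\frac{1}{-1} \left(-10\right)\right)^{3}\right) = 100 - \left(-2 + \left(\left(-1\right) \left(-10\right)\right)^{3}\right) = 100 - \left(-2 + 10^{3}\right) = 100 - \left(-2 + 1000\right) = 100 - 998 = -898$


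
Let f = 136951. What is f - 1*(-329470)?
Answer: 466421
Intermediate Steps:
f - 1*(-329470) = 136951 - 1*(-329470) = 136951 + 329470 = 466421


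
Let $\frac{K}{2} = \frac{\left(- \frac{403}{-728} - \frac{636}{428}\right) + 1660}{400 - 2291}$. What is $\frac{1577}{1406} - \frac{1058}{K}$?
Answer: $\frac{444383429351}{735643842} \approx 604.07$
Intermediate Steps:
$K = - \frac{9941133}{5665436}$ ($K = 2 \frac{\left(- \frac{403}{-728} - \frac{636}{428}\right) + 1660}{400 - 2291} = 2 \frac{\left(\left(-403\right) \left(- \frac{1}{728}\right) - \frac{159}{107}\right) + 1660}{-1891} = 2 \left(\left(\frac{31}{56} - \frac{159}{107}\right) + 1660\right) \left(- \frac{1}{1891}\right) = 2 \left(- \frac{5587}{5992} + 1660\right) \left(- \frac{1}{1891}\right) = 2 \cdot \frac{9941133}{5992} \left(- \frac{1}{1891}\right) = 2 \left(- \frac{9941133}{11330872}\right) = - \frac{9941133}{5665436} \approx -1.7547$)
$\frac{1577}{1406} - \frac{1058}{K} = \frac{1577}{1406} - \frac{1058}{- \frac{9941133}{5665436}} = 1577 \cdot \frac{1}{1406} - - \frac{5994031288}{9941133} = \frac{83}{74} + \frac{5994031288}{9941133} = \frac{444383429351}{735643842}$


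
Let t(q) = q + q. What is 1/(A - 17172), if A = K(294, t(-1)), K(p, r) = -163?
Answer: -1/17335 ≈ -5.7687e-5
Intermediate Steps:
t(q) = 2*q
A = -163
1/(A - 17172) = 1/(-163 - 17172) = 1/(-17335) = -1/17335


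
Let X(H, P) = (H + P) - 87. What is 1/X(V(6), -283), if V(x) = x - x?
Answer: -1/370 ≈ -0.0027027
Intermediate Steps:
V(x) = 0
X(H, P) = -87 + H + P
1/X(V(6), -283) = 1/(-87 + 0 - 283) = 1/(-370) = -1/370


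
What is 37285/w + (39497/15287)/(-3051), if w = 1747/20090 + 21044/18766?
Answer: 327808538693935073893/10623761433114597 ≈ 30856.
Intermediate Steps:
w = 227779081/188504470 (w = 1747*(1/20090) + 21044*(1/18766) = 1747/20090 + 10522/9383 = 227779081/188504470 ≈ 1.2083)
37285/w + (39497/15287)/(-3051) = 37285/(227779081/188504470) + (39497/15287)/(-3051) = 37285*(188504470/227779081) + (39497*(1/15287))*(-1/3051) = 7028389163950/227779081 + (39497/15287)*(-1/3051) = 7028389163950/227779081 - 39497/46640637 = 327808538693935073893/10623761433114597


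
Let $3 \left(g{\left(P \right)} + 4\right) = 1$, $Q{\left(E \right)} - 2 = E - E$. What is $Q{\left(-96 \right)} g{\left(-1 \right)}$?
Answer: $- \frac{22}{3} \approx -7.3333$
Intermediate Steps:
$Q{\left(E \right)} = 2$ ($Q{\left(E \right)} = 2 + \left(E - E\right) = 2 + 0 = 2$)
$g{\left(P \right)} = - \frac{11}{3}$ ($g{\left(P \right)} = -4 + \frac{1}{3} \cdot 1 = -4 + \frac{1}{3} = - \frac{11}{3}$)
$Q{\left(-96 \right)} g{\left(-1 \right)} = 2 \left(- \frac{11}{3}\right) = - \frac{22}{3}$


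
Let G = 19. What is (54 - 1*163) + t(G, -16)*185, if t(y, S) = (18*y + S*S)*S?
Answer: -1770189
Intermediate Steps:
t(y, S) = S*(S² + 18*y) (t(y, S) = (18*y + S²)*S = (S² + 18*y)*S = S*(S² + 18*y))
(54 - 1*163) + t(G, -16)*185 = (54 - 1*163) - 16*((-16)² + 18*19)*185 = (54 - 163) - 16*(256 + 342)*185 = -109 - 16*598*185 = -109 - 9568*185 = -109 - 1770080 = -1770189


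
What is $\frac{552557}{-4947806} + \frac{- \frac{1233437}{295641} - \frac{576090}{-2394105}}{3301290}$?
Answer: $- \frac{21518995684106924682397}{192687235158340811971845} \approx -0.11168$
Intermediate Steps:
$\frac{552557}{-4947806} + \frac{- \frac{1233437}{295641} - \frac{576090}{-2394105}}{3301290} = 552557 \left(- \frac{1}{4947806}\right) + \left(\left(-1233437\right) \frac{1}{295641} - - \frac{38406}{159607}\right) \frac{1}{3301290} = - \frac{552557}{4947806} + \left(- \frac{1233437}{295641} + \frac{38406}{159607}\right) \frac{1}{3301290} = - \frac{552557}{4947806} - \frac{185510791013}{155775901608382230} = - \frac{21518995684106924682397}{192687235158340811971845}$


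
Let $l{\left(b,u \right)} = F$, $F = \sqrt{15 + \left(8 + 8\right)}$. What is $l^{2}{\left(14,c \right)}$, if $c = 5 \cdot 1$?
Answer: $31$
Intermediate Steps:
$c = 5$
$F = \sqrt{31}$ ($F = \sqrt{15 + 16} = \sqrt{31} \approx 5.5678$)
$l{\left(b,u \right)} = \sqrt{31}$
$l^{2}{\left(14,c \right)} = \left(\sqrt{31}\right)^{2} = 31$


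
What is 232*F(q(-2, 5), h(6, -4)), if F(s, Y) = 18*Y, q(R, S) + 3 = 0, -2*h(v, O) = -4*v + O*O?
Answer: 16704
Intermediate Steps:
h(v, O) = 2*v - O²/2 (h(v, O) = -(-4*v + O*O)/2 = -(-4*v + O²)/2 = -(O² - 4*v)/2 = 2*v - O²/2)
q(R, S) = -3 (q(R, S) = -3 + 0 = -3)
232*F(q(-2, 5), h(6, -4)) = 232*(18*(2*6 - ½*(-4)²)) = 232*(18*(12 - ½*16)) = 232*(18*(12 - 8)) = 232*(18*4) = 232*72 = 16704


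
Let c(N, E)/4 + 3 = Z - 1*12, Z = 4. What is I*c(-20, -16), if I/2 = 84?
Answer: -7392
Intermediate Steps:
c(N, E) = -44 (c(N, E) = -12 + 4*(4 - 1*12) = -12 + 4*(4 - 12) = -12 + 4*(-8) = -12 - 32 = -44)
I = 168 (I = 2*84 = 168)
I*c(-20, -16) = 168*(-44) = -7392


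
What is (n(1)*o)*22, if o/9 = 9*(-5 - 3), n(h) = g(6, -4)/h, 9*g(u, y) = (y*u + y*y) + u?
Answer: 3168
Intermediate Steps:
g(u, y) = u/9 + y**2/9 + u*y/9 (g(u, y) = ((y*u + y*y) + u)/9 = ((u*y + y**2) + u)/9 = ((y**2 + u*y) + u)/9 = (u + y**2 + u*y)/9 = u/9 + y**2/9 + u*y/9)
n(h) = -2/(9*h) (n(h) = ((1/9)*6 + (1/9)*(-4)**2 + (1/9)*6*(-4))/h = (2/3 + (1/9)*16 - 8/3)/h = (2/3 + 16/9 - 8/3)/h = -2/(9*h))
o = -648 (o = 9*(9*(-5 - 3)) = 9*(9*(-8)) = 9*(-72) = -648)
(n(1)*o)*22 = (-2/9/1*(-648))*22 = (-2/9*1*(-648))*22 = -2/9*(-648)*22 = 144*22 = 3168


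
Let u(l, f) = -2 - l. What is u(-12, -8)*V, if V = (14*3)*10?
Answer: 4200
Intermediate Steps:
V = 420 (V = 42*10 = 420)
u(-12, -8)*V = (-2 - 1*(-12))*420 = (-2 + 12)*420 = 10*420 = 4200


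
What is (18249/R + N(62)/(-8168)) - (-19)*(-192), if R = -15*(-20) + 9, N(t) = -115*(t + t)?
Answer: -754480567/210326 ≈ -3587.2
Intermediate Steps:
N(t) = -230*t
R = 309 (R = 300 + 9 = 309)
(18249/R + N(62)/(-8168)) - (-19)*(-192) = (18249/309 - 230*62/(-8168)) - (-19)*(-192) = (18249*(1/309) - 14260*(-1/8168)) - 1*3648 = (6083/103 + 3565/2042) - 3648 = 12788681/210326 - 3648 = -754480567/210326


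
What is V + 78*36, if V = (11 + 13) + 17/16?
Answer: 45329/16 ≈ 2833.1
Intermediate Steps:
V = 401/16 (V = 24 + 17*(1/16) = 24 + 17/16 = 401/16 ≈ 25.063)
V + 78*36 = 401/16 + 78*36 = 401/16 + 2808 = 45329/16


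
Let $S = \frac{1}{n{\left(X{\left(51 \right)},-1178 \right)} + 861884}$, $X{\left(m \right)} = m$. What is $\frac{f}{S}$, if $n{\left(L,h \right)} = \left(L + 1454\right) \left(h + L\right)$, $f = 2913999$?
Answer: $-2431006579749$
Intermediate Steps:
$n{\left(L,h \right)} = \left(1454 + L\right) \left(L + h\right)$
$S = - \frac{1}{834251}$ ($S = \frac{1}{\left(51^{2} + 1454 \cdot 51 + 1454 \left(-1178\right) + 51 \left(-1178\right)\right) + 861884} = \frac{1}{\left(2601 + 74154 - 1712812 - 60078\right) + 861884} = \frac{1}{-1696135 + 861884} = \frac{1}{-834251} = - \frac{1}{834251} \approx -1.1987 \cdot 10^{-6}$)
$\frac{f}{S} = \frac{2913999}{- \frac{1}{834251}} = 2913999 \left(-834251\right) = -2431006579749$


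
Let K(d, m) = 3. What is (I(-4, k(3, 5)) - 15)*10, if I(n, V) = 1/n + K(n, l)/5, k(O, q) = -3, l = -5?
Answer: -293/2 ≈ -146.50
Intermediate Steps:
I(n, V) = ⅗ + 1/n (I(n, V) = 1/n + 3/5 = 1/n + 3*(⅕) = 1/n + ⅗ = ⅗ + 1/n)
(I(-4, k(3, 5)) - 15)*10 = ((⅗ + 1/(-4)) - 15)*10 = ((⅗ - ¼) - 15)*10 = (7/20 - 15)*10 = -293/20*10 = -293/2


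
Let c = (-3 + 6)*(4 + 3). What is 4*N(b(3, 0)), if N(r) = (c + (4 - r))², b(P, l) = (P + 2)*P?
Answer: 400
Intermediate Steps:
c = 21 (c = 3*7 = 21)
b(P, l) = P*(2 + P) (b(P, l) = (2 + P)*P = P*(2 + P))
N(r) = (25 - r)² (N(r) = (21 + (4 - r))² = (25 - r)²)
4*N(b(3, 0)) = 4*(25 - 3*(2 + 3))² = 4*(25 - 3*5)² = 4*(25 - 1*15)² = 4*(25 - 15)² = 4*10² = 4*100 = 400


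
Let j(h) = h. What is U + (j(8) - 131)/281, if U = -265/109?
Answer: -87872/30629 ≈ -2.8689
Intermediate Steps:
U = -265/109 (U = -265*1/109 = -265/109 ≈ -2.4312)
U + (j(8) - 131)/281 = -265/109 + (8 - 131)/281 = -265/109 + (1/281)*(-123) = -265/109 - 123/281 = -87872/30629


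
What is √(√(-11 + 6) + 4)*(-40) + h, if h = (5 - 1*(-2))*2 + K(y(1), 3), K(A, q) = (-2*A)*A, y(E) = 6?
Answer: -58 - 40*√(4 + I*√5) ≈ -140.86 - 21.588*I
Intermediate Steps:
K(A, q) = -2*A²
h = -58 (h = (5 - 1*(-2))*2 - 2*6² = (5 + 2)*2 - 2*36 = 7*2 - 72 = 14 - 72 = -58)
√(√(-11 + 6) + 4)*(-40) + h = √(√(-11 + 6) + 4)*(-40) - 58 = √(√(-5) + 4)*(-40) - 58 = √(I*√5 + 4)*(-40) - 58 = √(4 + I*√5)*(-40) - 58 = -40*√(4 + I*√5) - 58 = -58 - 40*√(4 + I*√5)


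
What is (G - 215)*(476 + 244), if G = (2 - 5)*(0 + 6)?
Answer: -167760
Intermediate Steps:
G = -18 (G = -3*6 = -18)
(G - 215)*(476 + 244) = (-18 - 215)*(476 + 244) = -233*720 = -167760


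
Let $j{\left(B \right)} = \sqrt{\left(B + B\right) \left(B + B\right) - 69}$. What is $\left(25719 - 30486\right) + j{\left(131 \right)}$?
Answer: $-4767 + 5 \sqrt{2743} \approx -4505.1$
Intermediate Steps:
$j{\left(B \right)} = \sqrt{-69 + 4 B^{2}}$ ($j{\left(B \right)} = \sqrt{2 B 2 B - 69} = \sqrt{4 B^{2} - 69} = \sqrt{-69 + 4 B^{2}}$)
$\left(25719 - 30486\right) + j{\left(131 \right)} = \left(25719 - 30486\right) + \sqrt{-69 + 4 \cdot 131^{2}} = -4767 + \sqrt{-69 + 4 \cdot 17161} = -4767 + \sqrt{-69 + 68644} = -4767 + \sqrt{68575} = -4767 + 5 \sqrt{2743}$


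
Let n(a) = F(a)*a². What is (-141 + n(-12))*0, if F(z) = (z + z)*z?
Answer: 0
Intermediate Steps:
F(z) = 2*z² (F(z) = (2*z)*z = 2*z²)
n(a) = 2*a⁴ (n(a) = (2*a²)*a² = 2*a⁴)
(-141 + n(-12))*0 = (-141 + 2*(-12)⁴)*0 = (-141 + 2*20736)*0 = (-141 + 41472)*0 = 41331*0 = 0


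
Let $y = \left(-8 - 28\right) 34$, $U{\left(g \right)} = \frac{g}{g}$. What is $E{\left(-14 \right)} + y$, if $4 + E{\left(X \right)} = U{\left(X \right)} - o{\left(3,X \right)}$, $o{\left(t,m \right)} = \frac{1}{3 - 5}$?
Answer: $- \frac{2453}{2} \approx -1226.5$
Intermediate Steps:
$o{\left(t,m \right)} = - \frac{1}{2}$ ($o{\left(t,m \right)} = \frac{1}{-2} = - \frac{1}{2}$)
$U{\left(g \right)} = 1$
$y = -1224$ ($y = \left(-36\right) 34 = -1224$)
$E{\left(X \right)} = - \frac{5}{2}$ ($E{\left(X \right)} = -4 + \left(1 - - \frac{1}{2}\right) = -4 + \left(1 + \frac{1}{2}\right) = -4 + \frac{3}{2} = - \frac{5}{2}$)
$E{\left(-14 \right)} + y = - \frac{5}{2} - 1224 = - \frac{2453}{2}$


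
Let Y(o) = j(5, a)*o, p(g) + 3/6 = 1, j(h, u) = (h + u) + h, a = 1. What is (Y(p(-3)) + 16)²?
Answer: 1849/4 ≈ 462.25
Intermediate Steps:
j(h, u) = u + 2*h
p(g) = ½ (p(g) = -½ + 1 = ½)
Y(o) = 11*o (Y(o) = (1 + 2*5)*o = (1 + 10)*o = 11*o)
(Y(p(-3)) + 16)² = (11*(½) + 16)² = (11/2 + 16)² = (43/2)² = 1849/4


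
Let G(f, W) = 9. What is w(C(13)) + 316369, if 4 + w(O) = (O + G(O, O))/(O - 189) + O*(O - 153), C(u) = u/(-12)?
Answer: 103969328077/328464 ≈ 3.1653e+5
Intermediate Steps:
C(u) = -u/12 (C(u) = u*(-1/12) = -u/12)
w(O) = -4 + O*(-153 + O) + (9 + O)/(-189 + O) (w(O) = -4 + ((O + 9)/(O - 189) + O*(O - 153)) = -4 + ((9 + O)/(-189 + O) + O*(-153 + O)) = -4 + (O*(-153 + O) + (9 + O)/(-189 + O)) = -4 + O*(-153 + O) + (9 + O)/(-189 + O))
w(C(13)) + 316369 = (765 + (-1/12*13)**3 - 342*(-1/12*13)**2 + 28914*(-1/12*13))/(-189 - 1/12*13) + 316369 = (765 + (-13/12)**3 - 342*(-13/12)**2 + 28914*(-13/12))/(-189 - 13/12) + 316369 = (765 - 2197/1728 - 342*169/144 - 62647/2)/(-2281/12) + 316369 = -12*(765 - 2197/1728 - 3211/8 - 62647/2)/2281 + 316369 = -12/2281*(-53500861/1728) + 316369 = 53500861/328464 + 316369 = 103969328077/328464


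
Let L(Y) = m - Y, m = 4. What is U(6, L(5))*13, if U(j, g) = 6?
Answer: 78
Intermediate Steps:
L(Y) = 4 - Y
U(6, L(5))*13 = 6*13 = 78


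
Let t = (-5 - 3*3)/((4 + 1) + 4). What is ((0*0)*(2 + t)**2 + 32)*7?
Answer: 224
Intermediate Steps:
t = -14/9 (t = (-5 - 9)/(5 + 4) = -14/9 ≈ -1.5556)
((0*0)*(2 + t)**2 + 32)*7 = ((0*0)*(2 - 14/9)**2 + 32)*7 = (0*(4/9)**2 + 32)*7 = (0*(16/81) + 32)*7 = (0 + 32)*7 = 32*7 = 224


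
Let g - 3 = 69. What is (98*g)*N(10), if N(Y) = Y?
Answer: 70560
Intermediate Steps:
g = 72 (g = 3 + 69 = 72)
(98*g)*N(10) = (98*72)*10 = 7056*10 = 70560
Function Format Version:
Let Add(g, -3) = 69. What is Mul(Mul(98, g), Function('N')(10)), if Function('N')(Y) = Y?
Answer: 70560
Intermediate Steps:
g = 72 (g = Add(3, 69) = 72)
Mul(Mul(98, g), Function('N')(10)) = Mul(Mul(98, 72), 10) = Mul(7056, 10) = 70560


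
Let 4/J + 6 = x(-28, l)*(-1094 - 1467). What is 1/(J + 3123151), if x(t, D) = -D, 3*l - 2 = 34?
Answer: 15363/47980968815 ≈ 3.2019e-7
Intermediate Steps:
l = 12 (l = 2/3 + (1/3)*34 = 2/3 + 34/3 = 12)
J = 2/15363 (J = 4/(-6 + (-1*12)*(-1094 - 1467)) = 4/(-6 - 12*(-2561)) = 4/(-6 + 30732) = 4/30726 = 4*(1/30726) = 2/15363 ≈ 0.00013018)
1/(J + 3123151) = 1/(2/15363 + 3123151) = 1/(47980968815/15363) = 15363/47980968815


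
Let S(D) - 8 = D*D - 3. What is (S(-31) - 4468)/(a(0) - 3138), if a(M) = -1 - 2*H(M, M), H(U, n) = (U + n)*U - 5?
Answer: 3502/3129 ≈ 1.1192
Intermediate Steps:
S(D) = 5 + D**2 (S(D) = 8 + (D*D - 3) = 8 + (D**2 - 3) = 8 + (-3 + D**2) = 5 + D**2)
H(U, n) = -5 + U*(U + n) (H(U, n) = U*(U + n) - 5 = -5 + U*(U + n))
a(M) = 9 - 4*M**2 (a(M) = -1 - 2*(-5 + M**2 + M*M) = -1 - 2*(-5 + M**2 + M**2) = -1 - 2*(-5 + 2*M**2) = -1 + (10 - 4*M**2) = 9 - 4*M**2)
(S(-31) - 4468)/(a(0) - 3138) = ((5 + (-31)**2) - 4468)/((9 - 4*0**2) - 3138) = ((5 + 961) - 4468)/((9 - 4*0) - 3138) = (966 - 4468)/((9 + 0) - 3138) = -3502/(9 - 3138) = -3502/(-3129) = -3502*(-1/3129) = 3502/3129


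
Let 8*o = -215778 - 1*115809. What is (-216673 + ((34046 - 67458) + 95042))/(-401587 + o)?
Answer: 1240344/3544283 ≈ 0.34996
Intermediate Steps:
o = -331587/8 (o = (-215778 - 1*115809)/8 = (-215778 - 115809)/8 = (⅛)*(-331587) = -331587/8 ≈ -41448.)
(-216673 + ((34046 - 67458) + 95042))/(-401587 + o) = (-216673 + ((34046 - 67458) + 95042))/(-401587 - 331587/8) = (-216673 + (-33412 + 95042))/(-3544283/8) = (-216673 + 61630)*(-8/3544283) = -155043*(-8/3544283) = 1240344/3544283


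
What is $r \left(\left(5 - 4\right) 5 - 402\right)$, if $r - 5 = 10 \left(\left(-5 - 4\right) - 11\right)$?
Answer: $77415$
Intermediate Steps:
$r = -195$ ($r = 5 + 10 \left(\left(-5 - 4\right) - 11\right) = 5 + 10 \left(-9 - 11\right) = 5 + 10 \left(-20\right) = 5 - 200 = -195$)
$r \left(\left(5 - 4\right) 5 - 402\right) = - 195 \left(\left(5 - 4\right) 5 - 402\right) = - 195 \left(1 \cdot 5 - 402\right) = - 195 \left(5 - 402\right) = \left(-195\right) \left(-397\right) = 77415$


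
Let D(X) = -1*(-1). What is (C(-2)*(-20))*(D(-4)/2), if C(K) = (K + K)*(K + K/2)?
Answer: -120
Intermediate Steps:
D(X) = 1
C(K) = 3*K**2 (C(K) = (2*K)*(K + K*(1/2)) = (2*K)*(K + K/2) = (2*K)*(3*K/2) = 3*K**2)
(C(-2)*(-20))*(D(-4)/2) = ((3*(-2)**2)*(-20))*(1/2) = ((3*4)*(-20))*(1*(1/2)) = (12*(-20))*(1/2) = -240*1/2 = -120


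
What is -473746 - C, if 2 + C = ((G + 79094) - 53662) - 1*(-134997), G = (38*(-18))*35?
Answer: -610233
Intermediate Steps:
G = -23940 (G = -684*35 = -23940)
C = 136487 (C = -2 + (((-23940 + 79094) - 53662) - 1*(-134997)) = -2 + ((55154 - 53662) + 134997) = -2 + (1492 + 134997) = -2 + 136489 = 136487)
-473746 - C = -473746 - 1*136487 = -473746 - 136487 = -610233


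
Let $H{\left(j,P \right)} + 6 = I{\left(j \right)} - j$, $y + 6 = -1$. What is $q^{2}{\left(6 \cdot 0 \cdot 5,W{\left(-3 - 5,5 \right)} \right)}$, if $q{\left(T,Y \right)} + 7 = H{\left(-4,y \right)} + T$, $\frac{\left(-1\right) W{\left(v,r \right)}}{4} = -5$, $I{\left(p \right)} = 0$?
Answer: $81$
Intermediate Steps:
$y = -7$ ($y = -6 - 1 = -7$)
$W{\left(v,r \right)} = 20$ ($W{\left(v,r \right)} = \left(-4\right) \left(-5\right) = 20$)
$H{\left(j,P \right)} = -6 - j$ ($H{\left(j,P \right)} = -6 + \left(0 - j\right) = -6 - j$)
$q{\left(T,Y \right)} = -9 + T$ ($q{\left(T,Y \right)} = -7 + \left(\left(-6 - -4\right) + T\right) = -7 + \left(\left(-6 + 4\right) + T\right) = -7 + \left(-2 + T\right) = -9 + T$)
$q^{2}{\left(6 \cdot 0 \cdot 5,W{\left(-3 - 5,5 \right)} \right)} = \left(-9 + 6 \cdot 0 \cdot 5\right)^{2} = \left(-9 + 0 \cdot 5\right)^{2} = \left(-9 + 0\right)^{2} = \left(-9\right)^{2} = 81$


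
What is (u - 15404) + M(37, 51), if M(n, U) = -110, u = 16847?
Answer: 1333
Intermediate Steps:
(u - 15404) + M(37, 51) = (16847 - 15404) - 110 = 1443 - 110 = 1333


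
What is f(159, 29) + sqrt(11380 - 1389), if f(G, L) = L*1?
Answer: 29 + sqrt(9991) ≈ 128.96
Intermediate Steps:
f(G, L) = L
f(159, 29) + sqrt(11380 - 1389) = 29 + sqrt(11380 - 1389) = 29 + sqrt(9991)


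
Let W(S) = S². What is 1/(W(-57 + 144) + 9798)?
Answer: 1/17367 ≈ 5.7580e-5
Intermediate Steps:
1/(W(-57 + 144) + 9798) = 1/((-57 + 144)² + 9798) = 1/(87² + 9798) = 1/(7569 + 9798) = 1/17367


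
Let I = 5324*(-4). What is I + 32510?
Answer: 11214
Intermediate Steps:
I = -21296
I + 32510 = -21296 + 32510 = 11214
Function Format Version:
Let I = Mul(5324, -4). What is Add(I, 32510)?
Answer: 11214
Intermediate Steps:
I = -21296
Add(I, 32510) = Add(-21296, 32510) = 11214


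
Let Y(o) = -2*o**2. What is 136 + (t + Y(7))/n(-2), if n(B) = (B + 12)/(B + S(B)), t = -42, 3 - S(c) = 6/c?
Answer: 80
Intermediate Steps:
S(c) = 3 - 6/c
n(B) = (12 + B)/(3 + B - 6/B) (n(B) = (B + 12)/(B + (3 - 6/B)) = (12 + B)/(3 + B - 6/B))
136 + (t + Y(7))/n(-2) = 136 + (-42 - 2*7**2)/((-2*(12 - 2)/(-6 + (-2)**2 + 3*(-2)))) = 136 + (-42 - 2*49)/((-2*10/(-6 + 4 - 6))) = 136 + (-42 - 98)/((-2*10/(-8))) = 136 - 140/(-2*(-1/8)*10) = 136 - 140/(5/2) = 136 + (2/5)*(-140) = 136 - 56 = 80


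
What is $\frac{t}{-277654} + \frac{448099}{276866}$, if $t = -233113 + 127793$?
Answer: $\frac{76788003433}{38436476182} \approx 1.9978$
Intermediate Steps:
$t = -105320$
$\frac{t}{-277654} + \frac{448099}{276866} = - \frac{105320}{-277654} + \frac{448099}{276866} = \left(-105320\right) \left(- \frac{1}{277654}\right) + 448099 \cdot \frac{1}{276866} = \frac{52660}{138827} + \frac{448099}{276866} = \frac{76788003433}{38436476182}$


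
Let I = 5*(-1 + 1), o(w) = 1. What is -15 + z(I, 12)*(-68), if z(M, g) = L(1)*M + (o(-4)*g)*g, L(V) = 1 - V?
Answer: -9807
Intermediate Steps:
I = 0 (I = 5*0 = 0)
z(M, g) = g**2 (z(M, g) = (1 - 1*1)*M + (1*g)*g = (1 - 1)*M + g*g = 0*M + g**2 = 0 + g**2 = g**2)
-15 + z(I, 12)*(-68) = -15 + 12**2*(-68) = -15 + 144*(-68) = -15 - 9792 = -9807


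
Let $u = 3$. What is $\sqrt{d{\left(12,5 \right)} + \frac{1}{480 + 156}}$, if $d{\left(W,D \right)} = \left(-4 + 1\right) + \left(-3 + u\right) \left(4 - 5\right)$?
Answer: $\frac{i \sqrt{303213}}{318} \approx 1.7316 i$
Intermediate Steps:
$d{\left(W,D \right)} = -3$ ($d{\left(W,D \right)} = \left(-4 + 1\right) + \left(-3 + 3\right) \left(4 - 5\right) = -3 + 0 \left(-1\right) = -3 + 0 = -3$)
$\sqrt{d{\left(12,5 \right)} + \frac{1}{480 + 156}} = \sqrt{-3 + \frac{1}{480 + 156}} = \sqrt{-3 + \frac{1}{636}} = \sqrt{- \frac{1907}{636}} = \frac{i \sqrt{303213}}{318}$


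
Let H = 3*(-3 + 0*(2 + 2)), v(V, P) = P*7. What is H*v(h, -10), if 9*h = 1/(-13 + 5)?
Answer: 630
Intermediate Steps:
h = -1/72 (h = 1/(9*(-13 + 5)) = (1/9)/(-8) = (1/9)*(-1/8) = -1/72 ≈ -0.013889)
v(V, P) = 7*P
H = -9 (H = 3*(-3 + 0*4) = 3*(-3 + 0) = 3*(-3) = -9)
H*v(h, -10) = -63*(-10) = -9*(-70) = 630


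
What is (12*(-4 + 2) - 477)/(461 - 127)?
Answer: -3/2 ≈ -1.5000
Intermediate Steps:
(12*(-4 + 2) - 477)/(461 - 127) = (12*(-2) - 477)/334 = (-24 - 477)*(1/334) = -501*1/334 = -3/2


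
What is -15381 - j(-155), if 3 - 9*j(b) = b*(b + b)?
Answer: -90382/9 ≈ -10042.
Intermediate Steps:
j(b) = ⅓ - 2*b²/9 (j(b) = ⅓ - b*(b + b)/9 = ⅓ - b*2*b/9 = ⅓ - 2*b²/9)
-15381 - j(-155) = -15381 - (⅓ - 2/9*(-155)²) = -15381 - (⅓ - 2/9*24025) = -15381 - (⅓ - 48050/9) = -15381 - 1*(-48047/9) = -15381 + 48047/9 = -90382/9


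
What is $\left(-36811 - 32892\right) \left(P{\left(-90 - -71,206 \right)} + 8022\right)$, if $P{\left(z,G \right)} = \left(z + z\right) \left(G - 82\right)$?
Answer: $-230716930$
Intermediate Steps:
$P{\left(z,G \right)} = 2 z \left(-82 + G\right)$
$\left(-36811 - 32892\right) \left(P{\left(-90 - -71,206 \right)} + 8022\right) = \left(-36811 - 32892\right) \left(2 \left(-90 - -71\right) \left(-82 + 206\right) + 8022\right) = - 69703 \left(2 \left(-90 + 71\right) 124 + 8022\right) = - 69703 \left(2 \left(-19\right) 124 + 8022\right) = - 69703 \left(-4712 + 8022\right) = \left(-69703\right) 3310 = -230716930$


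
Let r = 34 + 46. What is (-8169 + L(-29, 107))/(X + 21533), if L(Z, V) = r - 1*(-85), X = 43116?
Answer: -8004/64649 ≈ -0.12381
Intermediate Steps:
r = 80
L(Z, V) = 165 (L(Z, V) = 80 - 1*(-85) = 80 + 85 = 165)
(-8169 + L(-29, 107))/(X + 21533) = (-8169 + 165)/(43116 + 21533) = -8004/64649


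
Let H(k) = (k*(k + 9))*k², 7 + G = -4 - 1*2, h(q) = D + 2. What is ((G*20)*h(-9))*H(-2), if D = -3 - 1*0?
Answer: -14560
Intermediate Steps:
D = -3 (D = -3 + 0 = -3)
h(q) = -1 (h(q) = -3 + 2 = -1)
G = -13 (G = -7 + (-4 - 1*2) = -7 + (-4 - 2) = -7 - 6 = -13)
H(k) = k³*(9 + k) (H(k) = (k*(9 + k))*k² = k³*(9 + k))
((G*20)*h(-9))*H(-2) = (-13*20*(-1))*((-2)³*(9 - 2)) = (-260*(-1))*(-8*7) = 260*(-56) = -14560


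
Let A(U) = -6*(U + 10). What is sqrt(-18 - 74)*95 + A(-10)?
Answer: 190*I*sqrt(23) ≈ 911.21*I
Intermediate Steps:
A(U) = -60 - 6*U (A(U) = -6*(10 + U) = -60 - 6*U)
sqrt(-18 - 74)*95 + A(-10) = sqrt(-18 - 74)*95 + (-60 - 6*(-10)) = sqrt(-92)*95 + (-60 + 60) = (2*I*sqrt(23))*95 + 0 = 190*I*sqrt(23) + 0 = 190*I*sqrt(23)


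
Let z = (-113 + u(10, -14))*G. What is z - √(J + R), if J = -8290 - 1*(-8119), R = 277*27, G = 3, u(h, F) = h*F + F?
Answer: -801 - 6*√203 ≈ -886.49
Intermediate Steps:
u(h, F) = F + F*h (u(h, F) = F*h + F = F + F*h)
R = 7479
J = -171 (J = -8290 + 8119 = -171)
z = -801 (z = (-113 - 14*(1 + 10))*3 = (-113 - 14*11)*3 = (-113 - 154)*3 = -267*3 = -801)
z - √(J + R) = -801 - √(-171 + 7479) = -801 - √7308 = -801 - 6*√203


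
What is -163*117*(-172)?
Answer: 3280212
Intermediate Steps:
-163*117*(-172) = -19071*(-172) = 3280212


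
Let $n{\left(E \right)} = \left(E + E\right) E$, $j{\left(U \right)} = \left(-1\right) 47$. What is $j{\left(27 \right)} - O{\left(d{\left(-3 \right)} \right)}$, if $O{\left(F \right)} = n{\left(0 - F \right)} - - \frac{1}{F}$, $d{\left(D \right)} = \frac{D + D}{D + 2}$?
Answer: $- \frac{715}{6} \approx -119.17$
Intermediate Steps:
$j{\left(U \right)} = -47$
$d{\left(D \right)} = \frac{2 D}{2 + D}$
$n{\left(E \right)} = 2 E^{2}$ ($n{\left(E \right)} = 2 E E = 2 E^{2}$)
$O{\left(F \right)} = \frac{1}{F} + 2 F^{2}$ ($O{\left(F \right)} = 2 \left(0 - F\right)^{2} - - \frac{1}{F} = 2 \left(- F\right)^{2} + \frac{1}{F} = 2 F^{2} + \frac{1}{F} = \frac{1}{F} + 2 F^{2}$)
$j{\left(27 \right)} - O{\left(d{\left(-3 \right)} \right)} = -47 - \frac{1 + 2 \left(2 \left(-3\right) \frac{1}{2 - 3}\right)^{3}}{2 \left(-3\right) \frac{1}{2 - 3}} = -47 - \frac{1 + 2 \left(2 \left(-3\right) \frac{1}{-1}\right)^{3}}{2 \left(-3\right) \frac{1}{-1}} = -47 - \frac{1 + 2 \left(2 \left(-3\right) \left(-1\right)\right)^{3}}{2 \left(-3\right) \left(-1\right)} = -47 - \frac{1 + 2 \cdot 6^{3}}{6} = -47 - \frac{1 + 2 \cdot 216}{6} = -47 - \frac{1 + 432}{6} = -47 - \frac{1}{6} \cdot 433 = -47 - \frac{433}{6} = - \frac{715}{6}$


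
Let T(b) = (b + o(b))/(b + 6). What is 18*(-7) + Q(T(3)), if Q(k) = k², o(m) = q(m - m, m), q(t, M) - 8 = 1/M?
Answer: -90698/729 ≈ -124.41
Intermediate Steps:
q(t, M) = 8 + 1/M
o(m) = 8 + 1/m
T(b) = (8 + b + 1/b)/(6 + b) (T(b) = (b + (8 + 1/b))/(b + 6) = (8 + b + 1/b)/(6 + b))
18*(-7) + Q(T(3)) = 18*(-7) + ((1 + 3² + 8*3)/(3*(6 + 3)))² = -126 + ((⅓)*(1 + 9 + 24)/9)² = -126 + ((⅓)*(⅑)*34)² = -126 + (34/27)² = -126 + 1156/729 = -90698/729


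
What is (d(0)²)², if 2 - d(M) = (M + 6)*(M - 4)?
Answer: 456976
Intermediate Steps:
d(M) = 2 - (-4 + M)*(6 + M) (d(M) = 2 - (M + 6)*(M - 4) = 2 - (6 + M)*(-4 + M) = 2 - (-4 + M)*(6 + M))
(d(0)²)² = ((26 - 1*0² - 2*0)²)² = ((26 - 1*0 + 0)²)² = ((26 + 0 + 0)²)² = (26²)² = 676² = 456976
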